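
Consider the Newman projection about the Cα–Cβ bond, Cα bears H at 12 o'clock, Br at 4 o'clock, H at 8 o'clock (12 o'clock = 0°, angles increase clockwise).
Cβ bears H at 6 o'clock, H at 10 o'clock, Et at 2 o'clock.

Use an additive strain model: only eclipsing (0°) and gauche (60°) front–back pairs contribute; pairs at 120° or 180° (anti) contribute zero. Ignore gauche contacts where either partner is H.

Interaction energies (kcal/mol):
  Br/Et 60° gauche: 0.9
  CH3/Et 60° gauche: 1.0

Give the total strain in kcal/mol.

0.9 kcal/mol

This conformer (staggered): Br–Et gauche; 0.9 = 0.9 kcal/mol.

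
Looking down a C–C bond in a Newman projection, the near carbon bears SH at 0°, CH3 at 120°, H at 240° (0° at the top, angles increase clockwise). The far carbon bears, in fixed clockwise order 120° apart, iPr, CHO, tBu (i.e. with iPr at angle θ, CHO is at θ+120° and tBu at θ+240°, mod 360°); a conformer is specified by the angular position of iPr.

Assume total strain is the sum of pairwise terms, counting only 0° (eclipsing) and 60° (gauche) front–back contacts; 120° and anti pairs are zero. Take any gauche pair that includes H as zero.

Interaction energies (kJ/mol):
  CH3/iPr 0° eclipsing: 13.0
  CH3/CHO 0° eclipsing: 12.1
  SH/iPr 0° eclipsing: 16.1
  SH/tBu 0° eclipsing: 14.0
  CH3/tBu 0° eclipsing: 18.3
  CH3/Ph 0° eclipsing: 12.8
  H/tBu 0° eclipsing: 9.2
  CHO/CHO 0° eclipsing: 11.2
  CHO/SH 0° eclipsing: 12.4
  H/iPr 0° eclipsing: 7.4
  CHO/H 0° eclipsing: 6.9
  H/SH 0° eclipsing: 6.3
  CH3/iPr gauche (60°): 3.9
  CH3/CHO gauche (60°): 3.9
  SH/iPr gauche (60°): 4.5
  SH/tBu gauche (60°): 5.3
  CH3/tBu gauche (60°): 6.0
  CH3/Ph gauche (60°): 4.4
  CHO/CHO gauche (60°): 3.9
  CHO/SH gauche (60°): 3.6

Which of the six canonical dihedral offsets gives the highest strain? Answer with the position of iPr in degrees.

iPr at 0° (eclipsed): SH(0°)/iPr(0°) eclipsed 16.1; CH3(120°)/CHO(120°) eclipsed 12.1; H(240°)/tBu(240°) eclipsed 9.2 → 37.4 kJ/mol.
iPr at 60° (staggered): SH(0°)/iPr(60°) gauche 4.5; SH(0°)/tBu(300°) gauche 5.3; CH3(120°)/iPr(60°) gauche 3.9; CH3(120°)/CHO(180°) gauche 3.9 → 17.6 kJ/mol.
iPr at 120° (eclipsed): SH(0°)/tBu(0°) eclipsed 14.0; CH3(120°)/iPr(120°) eclipsed 13.0; H(240°)/CHO(240°) eclipsed 6.9 → 33.9 kJ/mol.
iPr at 180° (staggered): SH(0°)/CHO(300°) gauche 3.6; SH(0°)/tBu(60°) gauche 5.3; CH3(120°)/iPr(180°) gauche 3.9; CH3(120°)/tBu(60°) gauche 6.0 → 18.8 kJ/mol.
iPr at 240° (eclipsed): SH(0°)/CHO(0°) eclipsed 12.4; CH3(120°)/tBu(120°) eclipsed 18.3; H(240°)/iPr(240°) eclipsed 7.4 → 38.1 kJ/mol.
iPr at 300° (staggered): SH(0°)/iPr(300°) gauche 4.5; SH(0°)/CHO(60°) gauche 3.6; CH3(120°)/CHO(60°) gauche 3.9; CH3(120°)/tBu(180°) gauche 6.0 → 18.0 kJ/mol.
The maximum (38.1 kJ/mol) occurs with iPr at 240°.

240°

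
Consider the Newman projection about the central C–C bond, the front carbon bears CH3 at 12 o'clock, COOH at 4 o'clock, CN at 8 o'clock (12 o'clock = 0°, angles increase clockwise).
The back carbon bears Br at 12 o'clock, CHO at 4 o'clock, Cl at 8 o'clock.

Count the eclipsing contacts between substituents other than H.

3

Non-H eclipsing pairs: CH3(0°)/Br(0°); COOH(120°)/CHO(120°); CN(240°)/Cl(240°) — 3 interactions.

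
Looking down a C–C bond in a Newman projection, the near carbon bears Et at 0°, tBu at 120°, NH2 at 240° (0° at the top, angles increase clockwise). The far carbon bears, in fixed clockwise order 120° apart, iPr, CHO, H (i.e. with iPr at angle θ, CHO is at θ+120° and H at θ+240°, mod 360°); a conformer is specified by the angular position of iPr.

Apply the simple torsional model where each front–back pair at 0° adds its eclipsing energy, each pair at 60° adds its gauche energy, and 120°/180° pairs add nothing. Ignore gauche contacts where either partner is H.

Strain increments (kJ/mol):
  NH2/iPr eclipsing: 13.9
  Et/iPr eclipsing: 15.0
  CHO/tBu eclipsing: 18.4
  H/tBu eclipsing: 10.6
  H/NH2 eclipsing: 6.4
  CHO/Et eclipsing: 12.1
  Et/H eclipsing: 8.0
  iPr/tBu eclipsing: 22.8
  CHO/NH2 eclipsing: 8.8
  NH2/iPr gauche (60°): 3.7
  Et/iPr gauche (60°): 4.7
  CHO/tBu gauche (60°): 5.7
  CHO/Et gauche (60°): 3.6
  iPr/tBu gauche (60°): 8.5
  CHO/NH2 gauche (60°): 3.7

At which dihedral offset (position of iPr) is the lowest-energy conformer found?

300°

iPr at 0° (eclipsed): Et(0°)/iPr(0°) eclipsed 15.0; tBu(120°)/CHO(120°) eclipsed 18.4; NH2(240°)/H(240°) eclipsed 6.4 → 39.8 kJ/mol.
iPr at 60° (staggered): Et(0°)/iPr(60°) gauche 4.7; tBu(120°)/iPr(60°) gauche 8.5; tBu(120°)/CHO(180°) gauche 5.7; NH2(240°)/CHO(180°) gauche 3.7 → 22.6 kJ/mol.
iPr at 120° (eclipsed): Et(0°)/H(0°) eclipsed 8.0; tBu(120°)/iPr(120°) eclipsed 22.8; NH2(240°)/CHO(240°) eclipsed 8.8 → 39.6 kJ/mol.
iPr at 180° (staggered): Et(0°)/CHO(300°) gauche 3.6; tBu(120°)/iPr(180°) gauche 8.5; NH2(240°)/iPr(180°) gauche 3.7; NH2(240°)/CHO(300°) gauche 3.7 → 19.5 kJ/mol.
iPr at 240° (eclipsed): Et(0°)/CHO(0°) eclipsed 12.1; tBu(120°)/H(120°) eclipsed 10.6; NH2(240°)/iPr(240°) eclipsed 13.9 → 36.6 kJ/mol.
iPr at 300° (staggered): Et(0°)/iPr(300°) gauche 4.7; Et(0°)/CHO(60°) gauche 3.6; tBu(120°)/CHO(60°) gauche 5.7; NH2(240°)/iPr(300°) gauche 3.7 → 17.7 kJ/mol.
The minimum (17.7 kJ/mol) occurs with iPr at 300°.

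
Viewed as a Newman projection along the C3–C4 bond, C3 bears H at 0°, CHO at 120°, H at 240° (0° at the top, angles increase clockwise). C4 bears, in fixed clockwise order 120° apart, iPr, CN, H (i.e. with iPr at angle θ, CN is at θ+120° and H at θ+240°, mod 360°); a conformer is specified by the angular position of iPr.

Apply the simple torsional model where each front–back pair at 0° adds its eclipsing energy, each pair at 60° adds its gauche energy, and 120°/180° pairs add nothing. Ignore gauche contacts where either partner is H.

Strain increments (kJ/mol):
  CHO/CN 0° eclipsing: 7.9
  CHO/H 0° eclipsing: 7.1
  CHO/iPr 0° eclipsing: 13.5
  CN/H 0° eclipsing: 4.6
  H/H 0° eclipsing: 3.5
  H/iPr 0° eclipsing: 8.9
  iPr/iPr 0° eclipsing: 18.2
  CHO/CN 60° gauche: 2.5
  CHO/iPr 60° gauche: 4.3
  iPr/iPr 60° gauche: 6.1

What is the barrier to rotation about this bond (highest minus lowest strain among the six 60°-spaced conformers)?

19.1 kJ/mol

iPr at 0° is eclipsed. H at 0° is eclipsed with iPr at 0° (8.9); CHO at 120° is eclipsed with CN at 120° (7.9); H at 240° is eclipsed with H at 240° (3.5). Total 20.3 kJ/mol.
iPr at 60° is staggered. CHO at 120° is gauche with iPr at 60° (4.3); CHO at 120° is gauche with CN at 180° (2.5). Total 6.8 kJ/mol.
iPr at 120° is eclipsed. H at 0° is eclipsed with H at 0° (3.5); CHO at 120° is eclipsed with iPr at 120° (13.5); H at 240° is eclipsed with CN at 240° (4.6). Total 21.6 kJ/mol.
iPr at 180° is staggered. CHO at 120° is gauche with iPr at 180° (4.3). Total 4.3 kJ/mol.
iPr at 240° is eclipsed. H at 0° is eclipsed with CN at 0° (4.6); CHO at 120° is eclipsed with H at 120° (7.1); H at 240° is eclipsed with iPr at 240° (8.9). Total 20.6 kJ/mol.
iPr at 300° is staggered. CHO at 120° is gauche with CN at 60° (2.5). Total 2.5 kJ/mol.
Max at 120° (21.6 kJ/mol), min at 300° (2.5 kJ/mol); barrier = 19.1 kJ/mol.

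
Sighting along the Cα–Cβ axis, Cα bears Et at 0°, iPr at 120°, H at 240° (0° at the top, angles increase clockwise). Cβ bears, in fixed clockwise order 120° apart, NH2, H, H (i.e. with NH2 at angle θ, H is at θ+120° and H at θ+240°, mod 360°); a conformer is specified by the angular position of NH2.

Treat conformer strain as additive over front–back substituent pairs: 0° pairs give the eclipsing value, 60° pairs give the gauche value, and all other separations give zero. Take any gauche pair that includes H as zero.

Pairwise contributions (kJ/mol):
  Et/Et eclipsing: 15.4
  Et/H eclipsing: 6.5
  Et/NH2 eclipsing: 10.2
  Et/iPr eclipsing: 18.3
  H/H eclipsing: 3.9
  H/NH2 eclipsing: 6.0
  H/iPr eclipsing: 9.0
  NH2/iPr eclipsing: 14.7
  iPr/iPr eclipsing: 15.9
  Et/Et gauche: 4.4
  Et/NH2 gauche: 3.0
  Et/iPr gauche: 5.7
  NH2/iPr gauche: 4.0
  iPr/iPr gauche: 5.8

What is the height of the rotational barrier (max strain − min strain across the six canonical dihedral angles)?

NH2 at 0° (eclipsed): Et(0°)/NH2(0°) eclipsed 10.2; iPr(120°)/H(120°) eclipsed 9.0; H(240°)/H(240°) eclipsed 3.9 → 23.1 kJ/mol.
NH2 at 60° (staggered): Et(0°)/NH2(60°) gauche 3.0; iPr(120°)/NH2(60°) gauche 4.0 → 7.0 kJ/mol.
NH2 at 120° (eclipsed): Et(0°)/H(0°) eclipsed 6.5; iPr(120°)/NH2(120°) eclipsed 14.7; H(240°)/H(240°) eclipsed 3.9 → 25.1 kJ/mol.
NH2 at 180° (staggered): iPr(120°)/NH2(180°) gauche 4.0 → 4.0 kJ/mol.
NH2 at 240° (eclipsed): Et(0°)/H(0°) eclipsed 6.5; iPr(120°)/H(120°) eclipsed 9.0; H(240°)/NH2(240°) eclipsed 6.0 → 21.5 kJ/mol.
NH2 at 300° (staggered): Et(0°)/NH2(300°) gauche 3.0 → 3.0 kJ/mol.
Max at 120° (25.1 kJ/mol), min at 300° (3.0 kJ/mol); barrier = 22.1 kJ/mol.

22.1 kJ/mol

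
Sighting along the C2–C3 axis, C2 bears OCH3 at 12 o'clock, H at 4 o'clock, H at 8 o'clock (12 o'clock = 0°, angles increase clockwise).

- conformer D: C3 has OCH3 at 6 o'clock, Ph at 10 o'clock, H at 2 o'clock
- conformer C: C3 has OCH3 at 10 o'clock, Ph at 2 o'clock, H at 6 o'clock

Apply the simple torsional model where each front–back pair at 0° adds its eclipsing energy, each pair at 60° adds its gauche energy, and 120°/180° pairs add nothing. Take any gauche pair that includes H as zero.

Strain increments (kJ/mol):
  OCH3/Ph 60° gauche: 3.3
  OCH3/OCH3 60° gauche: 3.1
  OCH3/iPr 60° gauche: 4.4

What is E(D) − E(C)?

D (staggered): OCH3–Ph gauche; 3.3 = 3.3 kJ/mol.
C (staggered): OCH3–OCH3 gauche, OCH3–Ph gauche; 3.1 + 3.3 = 6.4 kJ/mol.
E(D) − E(C) = 3.3 − 6.4 = -3.1 kJ/mol.

-3.1 kJ/mol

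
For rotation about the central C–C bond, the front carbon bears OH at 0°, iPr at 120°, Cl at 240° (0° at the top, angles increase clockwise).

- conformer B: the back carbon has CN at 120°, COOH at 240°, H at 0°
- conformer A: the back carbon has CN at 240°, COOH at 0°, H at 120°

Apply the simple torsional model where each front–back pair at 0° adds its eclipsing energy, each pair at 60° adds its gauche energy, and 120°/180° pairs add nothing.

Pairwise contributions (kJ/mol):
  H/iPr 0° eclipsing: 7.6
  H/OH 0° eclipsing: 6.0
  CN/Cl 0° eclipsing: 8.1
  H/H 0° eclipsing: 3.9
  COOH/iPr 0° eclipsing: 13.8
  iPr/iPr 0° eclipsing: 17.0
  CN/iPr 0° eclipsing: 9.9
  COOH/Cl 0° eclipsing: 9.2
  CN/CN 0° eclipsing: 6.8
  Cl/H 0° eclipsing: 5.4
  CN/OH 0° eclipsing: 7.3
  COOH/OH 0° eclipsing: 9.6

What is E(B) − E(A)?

-0.2 kJ/mol

B (eclipsed): OH(0°)/H(0°) eclipsed 6.0; iPr(120°)/CN(120°) eclipsed 9.9; Cl(240°)/COOH(240°) eclipsed 9.2 → 25.1 kJ/mol.
A (eclipsed): OH(0°)/COOH(0°) eclipsed 9.6; iPr(120°)/H(120°) eclipsed 7.6; Cl(240°)/CN(240°) eclipsed 8.1 → 25.3 kJ/mol.
E(B) − E(A) = 25.1 − 25.3 = -0.2 kJ/mol.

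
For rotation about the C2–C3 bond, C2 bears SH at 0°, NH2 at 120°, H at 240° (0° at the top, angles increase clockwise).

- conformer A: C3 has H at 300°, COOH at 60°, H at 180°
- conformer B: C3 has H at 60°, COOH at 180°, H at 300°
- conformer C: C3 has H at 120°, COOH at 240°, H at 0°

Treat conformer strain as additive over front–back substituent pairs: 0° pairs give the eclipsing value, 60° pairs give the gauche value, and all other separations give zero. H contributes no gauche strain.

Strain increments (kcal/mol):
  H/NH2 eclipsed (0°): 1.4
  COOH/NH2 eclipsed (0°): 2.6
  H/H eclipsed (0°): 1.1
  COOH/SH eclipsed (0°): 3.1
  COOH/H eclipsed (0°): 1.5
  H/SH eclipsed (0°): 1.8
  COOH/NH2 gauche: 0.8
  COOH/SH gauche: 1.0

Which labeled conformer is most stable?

B

A (staggered): SH–COOH gauche, NH2–COOH gauche; 1.0 + 0.8 = 1.8 kcal/mol.
B (staggered): NH2–COOH gauche; 0.8 = 0.8 kcal/mol.
C (eclipsed): SH–H eclipsed, NH2–H eclipsed, H–COOH eclipsed; 1.8 + 1.4 + 1.5 = 4.7 kcal/mol.
B has the lowest total (0.8 kcal/mol).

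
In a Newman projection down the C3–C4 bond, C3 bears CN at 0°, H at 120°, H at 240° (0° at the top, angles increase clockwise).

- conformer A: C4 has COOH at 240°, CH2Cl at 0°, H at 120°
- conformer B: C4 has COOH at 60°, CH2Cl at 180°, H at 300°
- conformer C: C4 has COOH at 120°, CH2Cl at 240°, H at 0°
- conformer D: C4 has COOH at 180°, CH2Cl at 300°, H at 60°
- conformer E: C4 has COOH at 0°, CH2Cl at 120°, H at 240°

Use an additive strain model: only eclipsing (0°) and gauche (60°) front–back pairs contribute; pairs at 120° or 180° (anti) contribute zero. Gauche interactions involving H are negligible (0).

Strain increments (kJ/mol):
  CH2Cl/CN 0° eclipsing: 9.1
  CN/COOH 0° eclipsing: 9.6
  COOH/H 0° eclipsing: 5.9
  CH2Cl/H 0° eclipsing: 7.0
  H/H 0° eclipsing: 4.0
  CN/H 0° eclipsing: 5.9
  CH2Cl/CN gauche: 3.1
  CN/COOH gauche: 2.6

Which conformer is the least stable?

A (eclipsed): CN(0°)/CH2Cl(0°) eclipsed 9.1; H(120°)/H(120°) eclipsed 4.0; H(240°)/COOH(240°) eclipsed 5.9 → 19.0 kJ/mol.
B (staggered): CN(0°)/COOH(60°) gauche 2.6 → 2.6 kJ/mol.
C (eclipsed): CN(0°)/H(0°) eclipsed 5.9; H(120°)/COOH(120°) eclipsed 5.9; H(240°)/CH2Cl(240°) eclipsed 7.0 → 18.8 kJ/mol.
D (staggered): CN(0°)/CH2Cl(300°) gauche 3.1 → 3.1 kJ/mol.
E (eclipsed): CN(0°)/COOH(0°) eclipsed 9.6; H(120°)/CH2Cl(120°) eclipsed 7.0; H(240°)/H(240°) eclipsed 4.0 → 20.6 kJ/mol.
E has the highest total (20.6 kJ/mol).

E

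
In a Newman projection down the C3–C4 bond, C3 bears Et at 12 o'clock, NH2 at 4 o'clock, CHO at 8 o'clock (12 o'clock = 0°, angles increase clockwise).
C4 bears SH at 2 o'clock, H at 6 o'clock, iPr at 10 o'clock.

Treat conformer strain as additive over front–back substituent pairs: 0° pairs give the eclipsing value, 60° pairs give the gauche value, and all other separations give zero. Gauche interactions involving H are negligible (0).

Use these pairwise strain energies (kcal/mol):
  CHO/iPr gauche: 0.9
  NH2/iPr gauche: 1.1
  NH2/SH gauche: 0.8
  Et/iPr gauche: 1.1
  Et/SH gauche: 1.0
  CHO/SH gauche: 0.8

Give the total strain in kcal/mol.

This conformer (staggered): Et–SH gauche, Et–iPr gauche, NH2–SH gauche, CHO–iPr gauche; 1.0 + 1.1 + 0.8 + 0.9 = 3.8 kcal/mol.

3.8 kcal/mol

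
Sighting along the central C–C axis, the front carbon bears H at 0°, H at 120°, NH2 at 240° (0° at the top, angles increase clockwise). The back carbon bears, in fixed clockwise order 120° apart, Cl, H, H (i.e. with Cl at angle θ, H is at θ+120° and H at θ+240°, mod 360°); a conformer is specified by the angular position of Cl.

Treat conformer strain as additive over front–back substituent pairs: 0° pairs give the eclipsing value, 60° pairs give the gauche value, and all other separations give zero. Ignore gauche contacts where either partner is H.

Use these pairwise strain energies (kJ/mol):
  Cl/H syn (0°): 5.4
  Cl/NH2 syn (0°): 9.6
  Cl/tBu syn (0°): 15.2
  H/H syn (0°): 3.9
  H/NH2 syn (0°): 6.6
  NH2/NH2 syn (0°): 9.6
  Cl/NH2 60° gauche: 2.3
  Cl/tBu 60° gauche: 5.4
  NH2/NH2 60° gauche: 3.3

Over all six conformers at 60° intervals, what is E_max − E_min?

Cl at 0° (eclipsed): H–Cl eclipsed, H–H eclipsed, NH2–H eclipsed; 5.4 + 3.9 + 6.6 = 15.9 kJ/mol.
Cl at 60° (staggered): no non-H gauche contacts → 0.0 kJ/mol.
Cl at 120° (eclipsed): H–H eclipsed, H–Cl eclipsed, NH2–H eclipsed; 3.9 + 5.4 + 6.6 = 15.9 kJ/mol.
Cl at 180° (staggered): NH2–Cl gauche; 2.3 = 2.3 kJ/mol.
Cl at 240° (eclipsed): H–H eclipsed, H–H eclipsed, NH2–Cl eclipsed; 3.9 + 3.9 + 9.6 = 17.4 kJ/mol.
Cl at 300° (staggered): NH2–Cl gauche; 2.3 = 2.3 kJ/mol.
Max at 240° (17.4 kJ/mol), min at 60° (0.0 kJ/mol); barrier = 17.4 kJ/mol.

17.4 kJ/mol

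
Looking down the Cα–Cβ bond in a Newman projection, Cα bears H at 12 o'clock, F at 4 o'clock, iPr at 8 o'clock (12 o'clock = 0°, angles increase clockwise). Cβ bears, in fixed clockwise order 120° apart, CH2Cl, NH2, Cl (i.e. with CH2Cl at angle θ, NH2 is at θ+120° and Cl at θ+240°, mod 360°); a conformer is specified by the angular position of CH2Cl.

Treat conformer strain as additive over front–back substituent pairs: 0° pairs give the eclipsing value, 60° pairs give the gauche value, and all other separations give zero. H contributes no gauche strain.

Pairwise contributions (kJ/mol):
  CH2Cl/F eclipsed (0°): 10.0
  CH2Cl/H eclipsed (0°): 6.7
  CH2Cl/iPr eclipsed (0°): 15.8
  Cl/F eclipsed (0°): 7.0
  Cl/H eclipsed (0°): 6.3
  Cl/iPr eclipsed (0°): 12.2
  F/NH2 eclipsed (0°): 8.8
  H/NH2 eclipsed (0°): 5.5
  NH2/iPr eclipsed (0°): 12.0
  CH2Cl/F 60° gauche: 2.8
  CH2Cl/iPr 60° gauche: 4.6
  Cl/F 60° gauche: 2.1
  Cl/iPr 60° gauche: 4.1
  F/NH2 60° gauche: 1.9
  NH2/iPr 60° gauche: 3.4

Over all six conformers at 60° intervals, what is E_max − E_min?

CH2Cl at 0° is eclipsed. H at 0° is eclipsed with CH2Cl at 0° (6.7); F at 120° is eclipsed with NH2 at 120° (8.8); iPr at 240° is eclipsed with Cl at 240° (12.2). Total 27.7 kJ/mol.
CH2Cl at 60° is staggered. F at 120° is gauche with CH2Cl at 60° (2.8); F at 120° is gauche with NH2 at 180° (1.9); iPr at 240° is gauche with NH2 at 180° (3.4); iPr at 240° is gauche with Cl at 300° (4.1). Total 12.2 kJ/mol.
CH2Cl at 120° is eclipsed. H at 0° is eclipsed with Cl at 0° (6.3); F at 120° is eclipsed with CH2Cl at 120° (10.0); iPr at 240° is eclipsed with NH2 at 240° (12.0). Total 28.3 kJ/mol.
CH2Cl at 180° is staggered. F at 120° is gauche with CH2Cl at 180° (2.8); F at 120° is gauche with Cl at 60° (2.1); iPr at 240° is gauche with CH2Cl at 180° (4.6); iPr at 240° is gauche with NH2 at 300° (3.4). Total 12.9 kJ/mol.
CH2Cl at 240° is eclipsed. H at 0° is eclipsed with NH2 at 0° (5.5); F at 120° is eclipsed with Cl at 120° (7.0); iPr at 240° is eclipsed with CH2Cl at 240° (15.8). Total 28.3 kJ/mol.
CH2Cl at 300° is staggered. F at 120° is gauche with NH2 at 60° (1.9); F at 120° is gauche with Cl at 180° (2.1); iPr at 240° is gauche with CH2Cl at 300° (4.6); iPr at 240° is gauche with Cl at 180° (4.1). Total 12.7 kJ/mol.
Max at 120° (28.3 kJ/mol), min at 60° (12.2 kJ/mol); barrier = 16.1 kJ/mol.

16.1 kJ/mol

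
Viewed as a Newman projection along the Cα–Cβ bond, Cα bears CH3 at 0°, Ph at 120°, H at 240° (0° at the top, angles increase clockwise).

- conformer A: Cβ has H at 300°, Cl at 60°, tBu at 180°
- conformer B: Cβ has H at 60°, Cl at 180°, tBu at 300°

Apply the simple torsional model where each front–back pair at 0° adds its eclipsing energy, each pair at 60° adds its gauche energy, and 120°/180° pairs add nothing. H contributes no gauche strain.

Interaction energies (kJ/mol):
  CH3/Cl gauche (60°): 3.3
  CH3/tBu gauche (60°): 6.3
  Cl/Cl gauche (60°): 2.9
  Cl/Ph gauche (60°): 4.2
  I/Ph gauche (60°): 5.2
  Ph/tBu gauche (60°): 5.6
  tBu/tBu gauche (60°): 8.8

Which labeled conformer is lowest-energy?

A (staggered): CH3(0°)/Cl(60°) gauche 3.3; Ph(120°)/Cl(60°) gauche 4.2; Ph(120°)/tBu(180°) gauche 5.6 → 13.1 kJ/mol.
B (staggered): CH3(0°)/tBu(300°) gauche 6.3; Ph(120°)/Cl(180°) gauche 4.2 → 10.5 kJ/mol.
B has the lowest total (10.5 kJ/mol).

B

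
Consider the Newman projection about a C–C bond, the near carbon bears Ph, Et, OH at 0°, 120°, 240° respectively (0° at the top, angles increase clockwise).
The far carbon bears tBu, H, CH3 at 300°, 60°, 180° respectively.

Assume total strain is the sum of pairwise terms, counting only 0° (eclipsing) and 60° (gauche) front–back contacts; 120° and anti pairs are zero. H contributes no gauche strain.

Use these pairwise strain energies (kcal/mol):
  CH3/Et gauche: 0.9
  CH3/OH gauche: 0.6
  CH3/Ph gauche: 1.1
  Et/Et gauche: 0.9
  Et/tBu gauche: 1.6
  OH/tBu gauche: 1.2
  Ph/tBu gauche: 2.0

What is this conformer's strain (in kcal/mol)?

4.7 kcal/mol

This conformer is staggered. Ph at 0° is gauche with tBu at 300° (2.0); Et at 120° is gauche with CH3 at 180° (0.9); OH at 240° is gauche with tBu at 300° (1.2); OH at 240° is gauche with CH3 at 180° (0.6). Total 4.7 kcal/mol.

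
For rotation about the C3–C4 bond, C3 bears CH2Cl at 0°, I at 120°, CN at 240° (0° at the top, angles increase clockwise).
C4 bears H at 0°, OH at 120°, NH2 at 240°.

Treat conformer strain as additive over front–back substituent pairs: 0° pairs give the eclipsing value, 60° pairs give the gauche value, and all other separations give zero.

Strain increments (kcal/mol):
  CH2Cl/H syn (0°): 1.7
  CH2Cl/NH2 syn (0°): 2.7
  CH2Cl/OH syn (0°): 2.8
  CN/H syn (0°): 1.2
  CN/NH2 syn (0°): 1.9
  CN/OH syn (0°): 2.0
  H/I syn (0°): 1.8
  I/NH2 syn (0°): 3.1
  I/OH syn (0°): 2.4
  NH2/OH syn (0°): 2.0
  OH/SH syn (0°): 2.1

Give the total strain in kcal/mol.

This conformer (eclipsed): CH2Cl(0°)/H(0°) eclipsed 1.7; I(120°)/OH(120°) eclipsed 2.4; CN(240°)/NH2(240°) eclipsed 1.9 → 6.0 kcal/mol.

6.0 kcal/mol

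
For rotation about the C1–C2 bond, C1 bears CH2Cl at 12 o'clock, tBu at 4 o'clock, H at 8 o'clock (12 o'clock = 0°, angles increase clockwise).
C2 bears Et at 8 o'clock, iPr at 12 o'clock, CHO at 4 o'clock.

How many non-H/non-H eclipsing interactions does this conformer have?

Non-H eclipsing pairs: CH2Cl(0°)/iPr(0°); tBu(120°)/CHO(120°) — 2 interactions.

2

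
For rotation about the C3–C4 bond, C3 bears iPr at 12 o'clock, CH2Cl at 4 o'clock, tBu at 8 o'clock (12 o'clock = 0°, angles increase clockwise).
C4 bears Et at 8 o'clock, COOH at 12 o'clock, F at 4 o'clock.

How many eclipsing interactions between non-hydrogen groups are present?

3

Non-H eclipsing pairs: iPr(0°)/COOH(0°); CH2Cl(120°)/F(120°); tBu(240°)/Et(240°) — 3 interactions.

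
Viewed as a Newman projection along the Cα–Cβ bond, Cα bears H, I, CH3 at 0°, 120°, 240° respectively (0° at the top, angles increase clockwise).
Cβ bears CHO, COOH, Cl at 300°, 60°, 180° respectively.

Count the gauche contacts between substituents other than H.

4

Non-H gauche pairs: I(120°)/COOH(60°); I(120°)/Cl(180°); CH3(240°)/CHO(300°); CH3(240°)/Cl(180°) — 4 interactions.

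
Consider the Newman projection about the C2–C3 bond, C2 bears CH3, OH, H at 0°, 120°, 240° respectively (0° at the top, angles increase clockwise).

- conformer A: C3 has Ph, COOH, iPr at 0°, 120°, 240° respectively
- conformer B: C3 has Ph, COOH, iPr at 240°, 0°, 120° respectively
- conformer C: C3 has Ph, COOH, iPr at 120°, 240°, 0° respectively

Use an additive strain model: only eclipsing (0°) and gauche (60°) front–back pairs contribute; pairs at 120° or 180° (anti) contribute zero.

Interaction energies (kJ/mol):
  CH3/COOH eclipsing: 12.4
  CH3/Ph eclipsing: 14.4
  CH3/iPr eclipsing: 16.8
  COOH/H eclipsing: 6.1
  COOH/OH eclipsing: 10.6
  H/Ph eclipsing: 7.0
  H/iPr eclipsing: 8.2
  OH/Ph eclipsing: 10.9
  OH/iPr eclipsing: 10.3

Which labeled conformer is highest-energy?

C

A (eclipsed): CH3–Ph eclipsed, OH–COOH eclipsed, H–iPr eclipsed; 14.4 + 10.6 + 8.2 = 33.2 kJ/mol.
B (eclipsed): CH3–COOH eclipsed, OH–iPr eclipsed, H–Ph eclipsed; 12.4 + 10.3 + 7.0 = 29.7 kJ/mol.
C (eclipsed): CH3–iPr eclipsed, OH–Ph eclipsed, H–COOH eclipsed; 16.8 + 10.9 + 6.1 = 33.8 kJ/mol.
C has the highest total (33.8 kJ/mol).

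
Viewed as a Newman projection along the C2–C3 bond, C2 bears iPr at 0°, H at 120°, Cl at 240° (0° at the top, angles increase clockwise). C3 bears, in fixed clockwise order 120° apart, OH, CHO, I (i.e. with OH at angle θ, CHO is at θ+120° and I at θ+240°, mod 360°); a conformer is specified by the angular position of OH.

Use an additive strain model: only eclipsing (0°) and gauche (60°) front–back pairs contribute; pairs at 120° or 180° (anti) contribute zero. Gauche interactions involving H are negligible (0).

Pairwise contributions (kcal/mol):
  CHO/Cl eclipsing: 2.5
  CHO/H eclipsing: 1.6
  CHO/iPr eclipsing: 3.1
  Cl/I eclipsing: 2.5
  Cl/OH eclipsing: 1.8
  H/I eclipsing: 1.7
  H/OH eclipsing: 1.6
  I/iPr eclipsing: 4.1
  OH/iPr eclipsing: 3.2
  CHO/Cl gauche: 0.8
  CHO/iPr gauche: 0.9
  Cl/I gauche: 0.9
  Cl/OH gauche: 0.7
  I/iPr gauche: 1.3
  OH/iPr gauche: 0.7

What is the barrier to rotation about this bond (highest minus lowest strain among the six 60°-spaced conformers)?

OH at 0° is eclipsed. iPr at 0° is eclipsed with OH at 0° (3.2); H at 120° is eclipsed with CHO at 120° (1.6); Cl at 240° is eclipsed with I at 240° (2.5). Total 7.3 kcal/mol.
OH at 60° is staggered. iPr at 0° is gauche with OH at 60° (0.7); iPr at 0° is gauche with I at 300° (1.3); Cl at 240° is gauche with CHO at 180° (0.8); Cl at 240° is gauche with I at 300° (0.9). Total 3.7 kcal/mol.
OH at 120° is eclipsed. iPr at 0° is eclipsed with I at 0° (4.1); H at 120° is eclipsed with OH at 120° (1.6); Cl at 240° is eclipsed with CHO at 240° (2.5). Total 8.2 kcal/mol.
OH at 180° is staggered. iPr at 0° is gauche with CHO at 300° (0.9); iPr at 0° is gauche with I at 60° (1.3); Cl at 240° is gauche with OH at 180° (0.7); Cl at 240° is gauche with CHO at 300° (0.8). Total 3.7 kcal/mol.
OH at 240° is eclipsed. iPr at 0° is eclipsed with CHO at 0° (3.1); H at 120° is eclipsed with I at 120° (1.7); Cl at 240° is eclipsed with OH at 240° (1.8). Total 6.6 kcal/mol.
OH at 300° is staggered. iPr at 0° is gauche with OH at 300° (0.7); iPr at 0° is gauche with CHO at 60° (0.9); Cl at 240° is gauche with OH at 300° (0.7); Cl at 240° is gauche with I at 180° (0.9). Total 3.2 kcal/mol.
Max at 120° (8.2 kcal/mol), min at 300° (3.2 kcal/mol); barrier = 5.0 kcal/mol.

5.0 kcal/mol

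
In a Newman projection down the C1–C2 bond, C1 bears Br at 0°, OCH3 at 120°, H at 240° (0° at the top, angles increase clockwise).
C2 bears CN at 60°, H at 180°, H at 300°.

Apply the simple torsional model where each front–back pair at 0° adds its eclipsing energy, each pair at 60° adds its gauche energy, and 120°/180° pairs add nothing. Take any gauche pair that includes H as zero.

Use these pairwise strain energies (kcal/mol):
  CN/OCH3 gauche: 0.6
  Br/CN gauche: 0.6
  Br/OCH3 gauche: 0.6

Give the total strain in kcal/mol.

This conformer (staggered): Br–CN gauche, OCH3–CN gauche; 0.6 + 0.6 = 1.2 kcal/mol.

1.2 kcal/mol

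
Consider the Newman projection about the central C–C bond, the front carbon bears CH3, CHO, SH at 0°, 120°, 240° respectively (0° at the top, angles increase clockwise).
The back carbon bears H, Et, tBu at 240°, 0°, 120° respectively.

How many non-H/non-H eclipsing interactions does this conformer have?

2

Non-H eclipsing pairs: CH3(0°)/Et(0°); CHO(120°)/tBu(120°) — 2 interactions.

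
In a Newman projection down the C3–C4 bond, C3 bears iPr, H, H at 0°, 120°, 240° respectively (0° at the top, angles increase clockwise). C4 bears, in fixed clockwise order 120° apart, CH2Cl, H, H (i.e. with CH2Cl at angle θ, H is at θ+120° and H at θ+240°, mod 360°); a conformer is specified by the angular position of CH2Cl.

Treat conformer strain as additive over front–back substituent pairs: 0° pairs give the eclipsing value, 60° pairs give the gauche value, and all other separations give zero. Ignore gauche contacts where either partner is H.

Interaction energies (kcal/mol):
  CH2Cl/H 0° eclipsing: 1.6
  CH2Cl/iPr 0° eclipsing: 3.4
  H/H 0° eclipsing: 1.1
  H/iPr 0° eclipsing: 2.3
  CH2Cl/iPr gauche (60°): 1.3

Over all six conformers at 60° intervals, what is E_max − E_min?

5.6 kcal/mol

CH2Cl at 0° (eclipsed): iPr(0°)/CH2Cl(0°) eclipsed 3.4; H(120°)/H(120°) eclipsed 1.1; H(240°)/H(240°) eclipsed 1.1 → 5.6 kcal/mol.
CH2Cl at 60° (staggered): iPr(0°)/CH2Cl(60°) gauche 1.3 → 1.3 kcal/mol.
CH2Cl at 120° (eclipsed): iPr(0°)/H(0°) eclipsed 2.3; H(120°)/CH2Cl(120°) eclipsed 1.6; H(240°)/H(240°) eclipsed 1.1 → 5.0 kcal/mol.
CH2Cl at 180° (staggered): no non-H gauche contacts → 0.0 kcal/mol.
CH2Cl at 240° (eclipsed): iPr(0°)/H(0°) eclipsed 2.3; H(120°)/H(120°) eclipsed 1.1; H(240°)/CH2Cl(240°) eclipsed 1.6 → 5.0 kcal/mol.
CH2Cl at 300° (staggered): iPr(0°)/CH2Cl(300°) gauche 1.3 → 1.3 kcal/mol.
Max at 0° (5.6 kcal/mol), min at 180° (0.0 kcal/mol); barrier = 5.6 kcal/mol.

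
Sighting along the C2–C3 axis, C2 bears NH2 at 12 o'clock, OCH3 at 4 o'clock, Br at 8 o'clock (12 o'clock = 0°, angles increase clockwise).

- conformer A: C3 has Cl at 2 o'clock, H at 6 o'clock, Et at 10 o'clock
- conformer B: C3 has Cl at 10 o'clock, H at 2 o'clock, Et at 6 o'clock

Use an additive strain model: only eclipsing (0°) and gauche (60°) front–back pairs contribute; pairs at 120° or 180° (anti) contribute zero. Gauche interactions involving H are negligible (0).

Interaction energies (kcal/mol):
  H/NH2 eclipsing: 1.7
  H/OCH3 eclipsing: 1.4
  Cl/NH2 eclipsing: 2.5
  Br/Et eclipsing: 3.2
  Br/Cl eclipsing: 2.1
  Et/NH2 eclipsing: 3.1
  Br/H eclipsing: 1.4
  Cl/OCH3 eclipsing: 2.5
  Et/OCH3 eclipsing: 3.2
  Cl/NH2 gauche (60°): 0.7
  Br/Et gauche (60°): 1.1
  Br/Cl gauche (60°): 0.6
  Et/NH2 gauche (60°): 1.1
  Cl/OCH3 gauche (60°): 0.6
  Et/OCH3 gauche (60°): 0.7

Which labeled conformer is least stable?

A

A is staggered. NH2 at 0° is gauche with Cl at 60° (0.7); NH2 at 0° is gauche with Et at 300° (1.1); OCH3 at 120° is gauche with Cl at 60° (0.6); Br at 240° is gauche with Et at 300° (1.1). Total 3.5 kcal/mol.
B is staggered. NH2 at 0° is gauche with Cl at 300° (0.7); OCH3 at 120° is gauche with Et at 180° (0.7); Br at 240° is gauche with Cl at 300° (0.6); Br at 240° is gauche with Et at 180° (1.1). Total 3.1 kcal/mol.
A has the highest total (3.5 kcal/mol).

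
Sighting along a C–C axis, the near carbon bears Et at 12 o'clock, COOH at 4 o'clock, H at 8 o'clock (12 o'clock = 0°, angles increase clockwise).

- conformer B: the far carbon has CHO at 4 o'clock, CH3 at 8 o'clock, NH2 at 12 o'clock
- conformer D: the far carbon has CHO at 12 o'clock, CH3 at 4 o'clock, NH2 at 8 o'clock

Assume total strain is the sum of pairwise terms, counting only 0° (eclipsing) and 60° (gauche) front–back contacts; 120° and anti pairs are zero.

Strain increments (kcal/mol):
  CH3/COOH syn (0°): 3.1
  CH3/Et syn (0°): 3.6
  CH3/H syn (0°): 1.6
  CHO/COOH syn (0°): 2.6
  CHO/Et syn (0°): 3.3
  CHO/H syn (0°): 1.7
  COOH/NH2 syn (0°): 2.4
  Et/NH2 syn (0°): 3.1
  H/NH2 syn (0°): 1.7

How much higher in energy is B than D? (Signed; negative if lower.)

-0.8 kcal/mol

B (eclipsed): Et(0°)/NH2(0°) eclipsed 3.1; COOH(120°)/CHO(120°) eclipsed 2.6; H(240°)/CH3(240°) eclipsed 1.6 → 7.3 kcal/mol.
D (eclipsed): Et(0°)/CHO(0°) eclipsed 3.3; COOH(120°)/CH3(120°) eclipsed 3.1; H(240°)/NH2(240°) eclipsed 1.7 → 8.1 kcal/mol.
E(B) − E(D) = 7.3 − 8.1 = -0.8 kcal/mol.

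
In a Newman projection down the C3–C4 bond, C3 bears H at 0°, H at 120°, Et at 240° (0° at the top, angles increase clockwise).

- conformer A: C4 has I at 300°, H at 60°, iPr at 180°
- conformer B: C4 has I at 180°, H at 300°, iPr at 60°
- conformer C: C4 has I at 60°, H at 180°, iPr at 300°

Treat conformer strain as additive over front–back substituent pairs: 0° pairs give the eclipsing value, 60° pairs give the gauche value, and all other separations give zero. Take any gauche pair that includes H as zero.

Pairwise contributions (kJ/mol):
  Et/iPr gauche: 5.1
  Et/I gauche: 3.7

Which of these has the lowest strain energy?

A is staggered. Et at 240° is gauche with I at 300° (3.7); Et at 240° is gauche with iPr at 180° (5.1). Total 8.8 kJ/mol.
B is staggered. Et at 240° is gauche with I at 180° (3.7). Total 3.7 kJ/mol.
C is staggered. Et at 240° is gauche with iPr at 300° (5.1). Total 5.1 kJ/mol.
B has the lowest total (3.7 kJ/mol).

B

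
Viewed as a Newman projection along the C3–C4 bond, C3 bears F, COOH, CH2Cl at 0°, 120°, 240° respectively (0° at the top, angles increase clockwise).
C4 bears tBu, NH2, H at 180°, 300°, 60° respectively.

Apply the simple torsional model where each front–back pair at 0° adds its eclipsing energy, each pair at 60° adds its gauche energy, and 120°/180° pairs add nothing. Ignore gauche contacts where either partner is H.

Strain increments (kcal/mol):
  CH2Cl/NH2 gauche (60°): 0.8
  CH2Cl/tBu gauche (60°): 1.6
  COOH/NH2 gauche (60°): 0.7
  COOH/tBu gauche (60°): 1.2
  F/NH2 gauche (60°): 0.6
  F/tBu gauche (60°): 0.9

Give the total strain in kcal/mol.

4.2 kcal/mol

This conformer (staggered): F–NH2 gauche, COOH–tBu gauche, CH2Cl–tBu gauche, CH2Cl–NH2 gauche; 0.6 + 1.2 + 1.6 + 0.8 = 4.2 kcal/mol.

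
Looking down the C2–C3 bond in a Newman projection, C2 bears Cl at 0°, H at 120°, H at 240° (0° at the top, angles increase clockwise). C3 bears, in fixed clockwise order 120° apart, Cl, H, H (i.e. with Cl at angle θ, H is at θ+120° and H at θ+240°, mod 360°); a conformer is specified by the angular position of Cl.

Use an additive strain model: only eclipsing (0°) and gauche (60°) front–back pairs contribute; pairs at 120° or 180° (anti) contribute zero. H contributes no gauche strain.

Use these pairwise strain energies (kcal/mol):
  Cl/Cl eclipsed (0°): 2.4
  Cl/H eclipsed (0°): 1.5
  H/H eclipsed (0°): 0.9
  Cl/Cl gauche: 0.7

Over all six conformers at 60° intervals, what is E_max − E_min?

Cl at 0° (eclipsed): Cl(0°)/Cl(0°) eclipsed 2.4; H(120°)/H(120°) eclipsed 0.9; H(240°)/H(240°) eclipsed 0.9 → 4.2 kcal/mol.
Cl at 60° (staggered): Cl(0°)/Cl(60°) gauche 0.7 → 0.7 kcal/mol.
Cl at 120° (eclipsed): Cl(0°)/H(0°) eclipsed 1.5; H(120°)/Cl(120°) eclipsed 1.5; H(240°)/H(240°) eclipsed 0.9 → 3.9 kcal/mol.
Cl at 180° (staggered): no non-H gauche contacts → 0.0 kcal/mol.
Cl at 240° (eclipsed): Cl(0°)/H(0°) eclipsed 1.5; H(120°)/H(120°) eclipsed 0.9; H(240°)/Cl(240°) eclipsed 1.5 → 3.9 kcal/mol.
Cl at 300° (staggered): Cl(0°)/Cl(300°) gauche 0.7 → 0.7 kcal/mol.
Max at 0° (4.2 kcal/mol), min at 180° (0.0 kcal/mol); barrier = 4.2 kcal/mol.

4.2 kcal/mol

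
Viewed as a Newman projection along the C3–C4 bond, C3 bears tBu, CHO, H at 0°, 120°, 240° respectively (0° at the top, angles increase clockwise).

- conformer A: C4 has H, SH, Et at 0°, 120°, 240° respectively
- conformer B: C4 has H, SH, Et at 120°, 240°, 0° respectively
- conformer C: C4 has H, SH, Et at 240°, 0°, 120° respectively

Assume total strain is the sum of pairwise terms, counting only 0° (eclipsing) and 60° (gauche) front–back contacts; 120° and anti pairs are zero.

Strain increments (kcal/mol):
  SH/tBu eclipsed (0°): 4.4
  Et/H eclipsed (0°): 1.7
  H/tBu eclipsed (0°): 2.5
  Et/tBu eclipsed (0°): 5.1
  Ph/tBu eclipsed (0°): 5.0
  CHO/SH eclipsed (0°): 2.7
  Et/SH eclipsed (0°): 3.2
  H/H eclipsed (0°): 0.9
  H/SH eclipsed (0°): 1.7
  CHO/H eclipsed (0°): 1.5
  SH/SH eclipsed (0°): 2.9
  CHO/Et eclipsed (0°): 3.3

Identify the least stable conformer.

C

A (eclipsed): tBu(0°)/H(0°) eclipsed 2.5; CHO(120°)/SH(120°) eclipsed 2.7; H(240°)/Et(240°) eclipsed 1.7 → 6.9 kcal/mol.
B (eclipsed): tBu(0°)/Et(0°) eclipsed 5.1; CHO(120°)/H(120°) eclipsed 1.5; H(240°)/SH(240°) eclipsed 1.7 → 8.3 kcal/mol.
C (eclipsed): tBu(0°)/SH(0°) eclipsed 4.4; CHO(120°)/Et(120°) eclipsed 3.3; H(240°)/H(240°) eclipsed 0.9 → 8.6 kcal/mol.
C has the highest total (8.6 kcal/mol).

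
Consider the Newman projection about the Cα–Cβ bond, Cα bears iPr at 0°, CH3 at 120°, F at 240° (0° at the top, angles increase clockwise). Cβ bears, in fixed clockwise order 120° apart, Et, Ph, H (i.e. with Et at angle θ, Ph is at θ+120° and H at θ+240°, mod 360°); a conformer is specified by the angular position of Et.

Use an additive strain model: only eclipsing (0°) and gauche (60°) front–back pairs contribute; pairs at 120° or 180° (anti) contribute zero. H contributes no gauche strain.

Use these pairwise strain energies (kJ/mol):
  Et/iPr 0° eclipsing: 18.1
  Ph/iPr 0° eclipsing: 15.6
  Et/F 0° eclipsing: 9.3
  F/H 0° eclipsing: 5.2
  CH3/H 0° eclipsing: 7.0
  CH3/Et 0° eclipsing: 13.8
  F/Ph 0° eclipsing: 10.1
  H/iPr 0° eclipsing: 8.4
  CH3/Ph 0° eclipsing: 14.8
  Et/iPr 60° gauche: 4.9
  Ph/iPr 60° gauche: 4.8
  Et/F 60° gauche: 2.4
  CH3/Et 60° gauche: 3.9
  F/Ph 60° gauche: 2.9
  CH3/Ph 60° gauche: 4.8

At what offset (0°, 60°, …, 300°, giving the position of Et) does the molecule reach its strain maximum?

Et at 0° (eclipsed): iPr–Et eclipsed, CH3–Ph eclipsed, F–H eclipsed; 18.1 + 14.8 + 5.2 = 38.1 kJ/mol.
Et at 60° (staggered): iPr–Et gauche, CH3–Et gauche, CH3–Ph gauche, F–Ph gauche; 4.9 + 3.9 + 4.8 + 2.9 = 16.5 kJ/mol.
Et at 120° (eclipsed): iPr–H eclipsed, CH3–Et eclipsed, F–Ph eclipsed; 8.4 + 13.8 + 10.1 = 32.3 kJ/mol.
Et at 180° (staggered): iPr–Ph gauche, CH3–Et gauche, F–Et gauche, F–Ph gauche; 4.8 + 3.9 + 2.4 + 2.9 = 14.0 kJ/mol.
Et at 240° (eclipsed): iPr–Ph eclipsed, CH3–H eclipsed, F–Et eclipsed; 15.6 + 7.0 + 9.3 = 31.9 kJ/mol.
Et at 300° (staggered): iPr–Et gauche, iPr–Ph gauche, CH3–Ph gauche, F–Et gauche; 4.9 + 4.8 + 4.8 + 2.4 = 16.9 kJ/mol.
The maximum (38.1 kJ/mol) occurs with Et at 0°.

0°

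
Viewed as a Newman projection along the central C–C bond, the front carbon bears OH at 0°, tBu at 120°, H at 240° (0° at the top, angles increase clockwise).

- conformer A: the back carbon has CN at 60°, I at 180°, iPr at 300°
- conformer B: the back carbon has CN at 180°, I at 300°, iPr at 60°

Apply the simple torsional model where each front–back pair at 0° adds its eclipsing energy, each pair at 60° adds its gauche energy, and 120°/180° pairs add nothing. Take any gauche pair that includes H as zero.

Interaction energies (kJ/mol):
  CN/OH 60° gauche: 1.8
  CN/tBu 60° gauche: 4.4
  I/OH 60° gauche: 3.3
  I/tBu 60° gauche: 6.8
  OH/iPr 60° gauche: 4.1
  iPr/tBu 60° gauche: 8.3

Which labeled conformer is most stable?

A

A is staggered. OH at 0° is gauche with CN at 60° (1.8); OH at 0° is gauche with iPr at 300° (4.1); tBu at 120° is gauche with CN at 60° (4.4); tBu at 120° is gauche with I at 180° (6.8). Total 17.1 kJ/mol.
B is staggered. OH at 0° is gauche with I at 300° (3.3); OH at 0° is gauche with iPr at 60° (4.1); tBu at 120° is gauche with CN at 180° (4.4); tBu at 120° is gauche with iPr at 60° (8.3). Total 20.1 kJ/mol.
A has the lowest total (17.1 kJ/mol).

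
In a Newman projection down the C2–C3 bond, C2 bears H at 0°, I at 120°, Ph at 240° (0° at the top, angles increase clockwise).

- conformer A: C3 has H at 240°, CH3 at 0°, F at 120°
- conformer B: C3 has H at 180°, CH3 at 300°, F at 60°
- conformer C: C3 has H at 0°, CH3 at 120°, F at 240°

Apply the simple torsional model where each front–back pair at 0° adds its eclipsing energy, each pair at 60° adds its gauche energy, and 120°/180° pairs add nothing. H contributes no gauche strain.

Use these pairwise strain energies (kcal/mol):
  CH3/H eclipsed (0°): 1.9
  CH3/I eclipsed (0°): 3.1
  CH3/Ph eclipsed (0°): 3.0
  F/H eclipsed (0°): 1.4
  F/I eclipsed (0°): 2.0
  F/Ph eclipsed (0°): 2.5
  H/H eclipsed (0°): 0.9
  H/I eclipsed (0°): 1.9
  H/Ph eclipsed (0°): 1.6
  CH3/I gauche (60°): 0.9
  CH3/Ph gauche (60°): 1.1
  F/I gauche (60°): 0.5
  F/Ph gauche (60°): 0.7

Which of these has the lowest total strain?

B

A (eclipsed): H(0°)/CH3(0°) eclipsed 1.9; I(120°)/F(120°) eclipsed 2.0; Ph(240°)/H(240°) eclipsed 1.6 → 5.5 kcal/mol.
B (staggered): I(120°)/F(60°) gauche 0.5; Ph(240°)/CH3(300°) gauche 1.1 → 1.6 kcal/mol.
C (eclipsed): H(0°)/H(0°) eclipsed 0.9; I(120°)/CH3(120°) eclipsed 3.1; Ph(240°)/F(240°) eclipsed 2.5 → 6.5 kcal/mol.
B has the lowest total (1.6 kcal/mol).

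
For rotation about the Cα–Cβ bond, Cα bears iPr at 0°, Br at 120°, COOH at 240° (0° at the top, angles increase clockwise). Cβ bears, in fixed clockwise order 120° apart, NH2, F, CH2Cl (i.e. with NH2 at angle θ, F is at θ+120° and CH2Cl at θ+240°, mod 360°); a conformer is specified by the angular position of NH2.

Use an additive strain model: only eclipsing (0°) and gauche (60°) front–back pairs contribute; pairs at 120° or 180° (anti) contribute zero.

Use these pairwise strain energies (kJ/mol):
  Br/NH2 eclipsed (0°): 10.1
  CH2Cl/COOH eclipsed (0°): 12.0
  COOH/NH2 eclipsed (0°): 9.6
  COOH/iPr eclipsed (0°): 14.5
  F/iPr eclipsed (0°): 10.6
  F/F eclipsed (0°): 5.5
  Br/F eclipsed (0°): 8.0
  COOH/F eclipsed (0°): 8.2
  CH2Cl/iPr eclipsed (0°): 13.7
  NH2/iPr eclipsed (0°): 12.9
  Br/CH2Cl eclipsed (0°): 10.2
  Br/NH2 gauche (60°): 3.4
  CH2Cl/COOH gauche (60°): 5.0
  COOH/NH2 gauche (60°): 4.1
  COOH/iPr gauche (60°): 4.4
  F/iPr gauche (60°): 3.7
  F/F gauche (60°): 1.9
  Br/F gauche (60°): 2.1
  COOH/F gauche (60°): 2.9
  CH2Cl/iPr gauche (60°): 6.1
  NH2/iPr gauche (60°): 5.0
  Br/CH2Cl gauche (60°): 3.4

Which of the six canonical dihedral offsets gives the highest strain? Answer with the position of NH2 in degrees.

NH2 at 0° is eclipsed. iPr at 0° is eclipsed with NH2 at 0° (12.9); Br at 120° is eclipsed with F at 120° (8.0); COOH at 240° is eclipsed with CH2Cl at 240° (12.0). Total 32.9 kJ/mol.
NH2 at 60° is staggered. iPr at 0° is gauche with NH2 at 60° (5.0); iPr at 0° is gauche with CH2Cl at 300° (6.1); Br at 120° is gauche with NH2 at 60° (3.4); Br at 120° is gauche with F at 180° (2.1); COOH at 240° is gauche with F at 180° (2.9); COOH at 240° is gauche with CH2Cl at 300° (5.0). Total 24.5 kJ/mol.
NH2 at 120° is eclipsed. iPr at 0° is eclipsed with CH2Cl at 0° (13.7); Br at 120° is eclipsed with NH2 at 120° (10.1); COOH at 240° is eclipsed with F at 240° (8.2). Total 32.0 kJ/mol.
NH2 at 180° is staggered. iPr at 0° is gauche with F at 300° (3.7); iPr at 0° is gauche with CH2Cl at 60° (6.1); Br at 120° is gauche with NH2 at 180° (3.4); Br at 120° is gauche with CH2Cl at 60° (3.4); COOH at 240° is gauche with NH2 at 180° (4.1); COOH at 240° is gauche with F at 300° (2.9). Total 23.6 kJ/mol.
NH2 at 240° is eclipsed. iPr at 0° is eclipsed with F at 0° (10.6); Br at 120° is eclipsed with CH2Cl at 120° (10.2); COOH at 240° is eclipsed with NH2 at 240° (9.6). Total 30.4 kJ/mol.
NH2 at 300° is staggered. iPr at 0° is gauche with NH2 at 300° (5.0); iPr at 0° is gauche with F at 60° (3.7); Br at 120° is gauche with F at 60° (2.1); Br at 120° is gauche with CH2Cl at 180° (3.4); COOH at 240° is gauche with NH2 at 300° (4.1); COOH at 240° is gauche with CH2Cl at 180° (5.0). Total 23.3 kJ/mol.
The maximum (32.9 kJ/mol) occurs with NH2 at 0°.

0°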